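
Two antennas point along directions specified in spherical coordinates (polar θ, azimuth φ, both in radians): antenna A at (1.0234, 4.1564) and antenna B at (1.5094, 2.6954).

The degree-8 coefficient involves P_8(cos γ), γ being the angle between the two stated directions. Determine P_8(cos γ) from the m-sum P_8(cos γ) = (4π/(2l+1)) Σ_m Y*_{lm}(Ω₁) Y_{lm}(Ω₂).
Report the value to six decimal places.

0.131827

Addition theorem: P_8(cos γ) = (4π/17) Σ_m Y*_{lm}(Ω₁) Y_{lm}(Ω₂), m = −8…8:
  [-8]  conj(Y_{8,-8})(Ω₁) = (-0.038077, 0.140600) ; Y_{8,-8}(Ω₂) = (-0.461925, -0.210703) ; Δ = (0.047214, -0.056924)
  [-7]  conj(Y_{8,-7})(Ω₁) = (-0.242168, -0.259777) ; Y_{8,-7}(Ω₂) = (0.124822, -0.002278) ; Δ = (-0.030820, -0.031874)
  [-6]  conj(Y_{8,-6})(Ω₁) = (0.438519, -0.086312) ; Y_{8,-6}(Ω₂) = (0.313966, -0.157293) ; Δ = (0.124104, -0.096075)
  [-5]  conj(Y_{8,-5})(Ω₁) = (-0.072273, 0.191054) ; Y_{8,-5}(Ω₂) = (-0.089218, 0.114916) ; Δ = (-0.015507, -0.025351)
  [-4]  conj(Y_{8,-4})(Ω₁) = (0.139167, 0.181870) ; Y_{8,-4}(Ω₂) = (-0.064382, 0.296280) ; Δ = (-0.062844, 0.029523)
  [-3]  conj(Y_{8,-3})(Ω₁) = (-0.332749, 0.032436) ; Y_{8,-3}(Ω₂) = (-0.035599, -0.150535) ; Δ = (0.016728, 0.048936)
  [-2]  conj(Y_{8,-2})(Ω₁) = (-0.030049, 0.060830) ; Y_{8,-2}(Ω₂) = (-0.177009, -0.219605) ; Δ = (0.018677, -0.004169)
  [-1]  conj(Y_{8,-1})(Ω₁) = (-0.181771, -0.292530) ; Y_{8,-1}(Ω₂) = (0.142976, 0.068395) ; Δ = (-0.005981, -0.054257)
  [+0]  conj(Y_{8,0})(Ω₁) = (-0.017418, -0.000000) ; Y_{8,0}(Ω₂) = (0.275820, 0.000000) ; Δ = (-0.004804, -0.000000)
  [+1]  conj(Y_{8,1})(Ω₁) = (0.181771, -0.292530) ; Y_{8,1}(Ω₂) = (-0.142976, 0.068395) ; Δ = (-0.005981, 0.054257)
  [+2]  conj(Y_{8,2})(Ω₁) = (-0.030049, -0.060830) ; Y_{8,2}(Ω₂) = (-0.177009, 0.219605) ; Δ = (0.018677, 0.004169)
  [+3]  conj(Y_{8,3})(Ω₁) = (0.332749, 0.032436) ; Y_{8,3}(Ω₂) = (0.035599, -0.150535) ; Δ = (0.016728, -0.048936)
  [+4]  conj(Y_{8,4})(Ω₁) = (0.139167, -0.181870) ; Y_{8,4}(Ω₂) = (-0.064382, -0.296280) ; Δ = (-0.062844, -0.029523)
  [+5]  conj(Y_{8,5})(Ω₁) = (0.072273, 0.191054) ; Y_{8,5}(Ω₂) = (0.089218, 0.114916) ; Δ = (-0.015507, 0.025351)
  [+6]  conj(Y_{8,6})(Ω₁) = (0.438519, 0.086312) ; Y_{8,6}(Ω₂) = (0.313966, 0.157293) ; Δ = (0.124104, 0.096075)
  [+7]  conj(Y_{8,7})(Ω₁) = (0.242168, -0.259777) ; Y_{8,7}(Ω₂) = (-0.124822, -0.002278) ; Δ = (-0.030820, 0.031874)
  [+8]  conj(Y_{8,8})(Ω₁) = (-0.038077, -0.140600) ; Y_{8,8}(Ω₂) = (-0.461925, 0.210703) ; Δ = (0.047214, 0.056924)
Σ over m = (0.178338, -0.000000); ×(4π/17) → (0.131827, -0.000000). Real part: 0.131827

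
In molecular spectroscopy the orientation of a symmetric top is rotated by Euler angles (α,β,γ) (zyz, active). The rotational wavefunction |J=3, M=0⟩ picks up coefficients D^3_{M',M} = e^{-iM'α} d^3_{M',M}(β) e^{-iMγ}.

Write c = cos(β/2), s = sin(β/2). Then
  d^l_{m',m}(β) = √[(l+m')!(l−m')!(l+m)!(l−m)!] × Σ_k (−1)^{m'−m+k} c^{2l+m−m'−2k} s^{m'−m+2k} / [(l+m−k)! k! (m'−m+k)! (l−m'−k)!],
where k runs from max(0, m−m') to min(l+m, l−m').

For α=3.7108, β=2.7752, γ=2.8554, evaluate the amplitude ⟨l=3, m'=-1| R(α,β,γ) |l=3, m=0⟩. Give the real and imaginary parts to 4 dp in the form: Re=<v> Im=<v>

First d^3_{-1,0}(β=2.7752), then the phase factors e^{-i(-1)α} and e^{-i(0)γ}:
Half-angle: c=0.182173, s=0.983266. N=√(2·24·6·6)=41.569219
k: max(0,(0)−(-1))=1 … min(3+(0),3−(-1))=3
  k=1: (−1)^0·41.5692/(12)·0.1822^5·0.9833^1 = +0.000683
  k=2: (−1)^1·41.5692/(4)·0.1822^3·0.9833^3 = -0.059728
  k=3: (−1)^2·41.5692/(12)·0.1822^1·0.9833^5 = +0.580005
d^3_{-1,0}(2.7752) = +0.000683 -0.059728 +0.580005 = +0.520960
Attach z-rotation phases: D = e^{-i(-1)(3.7108)}·(+0.520960)·e^{-i(0)(2.8554)} = -0.438819-0.280779i

Re=-0.4388 Im=-0.2808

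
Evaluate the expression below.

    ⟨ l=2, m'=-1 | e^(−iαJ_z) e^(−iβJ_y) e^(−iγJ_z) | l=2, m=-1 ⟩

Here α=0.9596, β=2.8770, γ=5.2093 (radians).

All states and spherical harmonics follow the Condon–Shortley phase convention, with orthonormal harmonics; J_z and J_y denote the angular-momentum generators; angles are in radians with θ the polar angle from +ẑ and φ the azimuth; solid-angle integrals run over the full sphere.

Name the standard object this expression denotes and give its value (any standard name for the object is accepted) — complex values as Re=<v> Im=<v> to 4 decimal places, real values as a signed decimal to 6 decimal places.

This is a Wigner D-matrix element — the rotation-matrix element ⟨l m'| R(α,β,γ) |l m⟩ in the angular-momentum basis.
First d^2_{-1,-1}(β=2.8770), then the phase factors e^{-i(-1)α} and e^{-i(-1)γ}:
c=cos(2.877000/2)=0.131911, s=sin(2.877000/2)=0.991262; N=√[1·6·1·6]=6.000000
k∈{0,1} keeps every argument non-negative
  k=0: (−1)^0·6.0000/(6)·0.1319^4·0.9913^0 = +0.000303
  k=1: (−1)^1·6.0000/(2)·0.1319^2·0.9913^2 = -0.051293
d^2_{-1,-1}(2.8770) = +0.000303 -0.051293 = -0.050990
D = (+0.573848+0.818962i)·(-0.050990)·(+0.476712-0.879059i) = -0.050658+0.005815i

Wigner D-matrix element, Re=-0.0507 Im=0.0058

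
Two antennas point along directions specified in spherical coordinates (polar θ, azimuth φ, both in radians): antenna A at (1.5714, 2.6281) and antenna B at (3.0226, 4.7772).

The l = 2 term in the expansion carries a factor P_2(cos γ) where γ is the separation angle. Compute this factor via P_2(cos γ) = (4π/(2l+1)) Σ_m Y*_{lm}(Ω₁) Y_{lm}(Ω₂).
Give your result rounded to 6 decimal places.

-0.493800

Expand P_2 via completeness: Σ_{m} conj(Y_{2,m}) at Ω₁ times Y_{2,m} at Ω₂ —
  [-2]  conj(Y_{2,-2})(Ω₁) = 0.19986 - 0.33055j ; Y_{2,-2}(Ω₂) = -0.00540 + 0.00070j ; Δ = -0.00085 + 0.00192j
  [-1]  conj(Y_{2,-1})(Ω₁) = 0.00041 - 0.00023j ; Y_{2,-1}(Ω₂) = -0.00590 - 0.09087j ; Δ = -0.00002 - 0.00004j
  [+0]  conj(Y_{2,0})(Ω₁) = -0.31539 + 0.00000j ; Y_{2,0}(Ω₂) = 0.61745 + 0.00000j ; Δ = -0.19474 + 0.00000j
  [+1]  conj(Y_{2,1})(Ω₁) = -0.00041 - 0.00023j ; Y_{2,1}(Ω₂) = 0.00590 - 0.09087j ; Δ = -0.00002 + 0.00004j
  [+2]  conj(Y_{2,2})(Ω₁) = 0.19986 + 0.33055j ; Y_{2,2}(Ω₂) = -0.00540 - 0.00070j ; Δ = -0.00085 - 0.00192j
Accumulated sum -0.19648 + 0.00000j; after 4π/(2l+1) scaling, -0.49380 + 0.00000j ⇒ P_2 = -0.493800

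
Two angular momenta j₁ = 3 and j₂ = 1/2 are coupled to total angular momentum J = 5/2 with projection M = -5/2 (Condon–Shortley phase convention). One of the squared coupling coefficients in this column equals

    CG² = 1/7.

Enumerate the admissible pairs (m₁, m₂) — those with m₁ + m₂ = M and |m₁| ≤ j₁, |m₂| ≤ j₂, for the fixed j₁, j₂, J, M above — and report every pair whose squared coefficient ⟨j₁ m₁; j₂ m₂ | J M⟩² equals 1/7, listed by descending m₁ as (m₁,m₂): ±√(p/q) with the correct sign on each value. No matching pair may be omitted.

Admissible pairs with m₁+m₂ = M = -5/2: (-3,1/2), (-2,-1/2)
  (m₁,m₂)=(-2,-1/2): CG² = 1/7, CG = +√(1/7)   ← matches the target
  (m₁,m₂)=(-3,1/2): CG² = 6/7, CG = −√(6/7)
Pairs with CG² = 1/7: (-2,-1/2): +√(1/7)

(-2,-1/2): +√(1/7)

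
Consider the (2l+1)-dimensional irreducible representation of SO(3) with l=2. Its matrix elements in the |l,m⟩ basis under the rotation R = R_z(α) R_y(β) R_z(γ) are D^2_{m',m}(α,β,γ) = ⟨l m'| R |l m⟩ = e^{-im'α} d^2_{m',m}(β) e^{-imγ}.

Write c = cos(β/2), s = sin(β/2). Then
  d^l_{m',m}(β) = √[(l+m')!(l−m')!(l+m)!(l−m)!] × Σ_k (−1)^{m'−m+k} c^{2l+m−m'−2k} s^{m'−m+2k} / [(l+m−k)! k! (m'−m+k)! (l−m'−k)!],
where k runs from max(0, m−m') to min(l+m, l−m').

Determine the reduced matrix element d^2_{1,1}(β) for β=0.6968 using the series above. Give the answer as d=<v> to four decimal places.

d=0.4716

d^2_{1,1}(β=0.6968) via the finite sum:
With c≡cos(β/2)=0.939920 and s≡sin(β/2)=0.341394, N=[6·1·6·1]^{1/2}=6.000000
k: max(0,(1)−(1))=0 … min(2+(1),2−(1))=1
  k=0: (−1)^0·6.0000/(6)·0.9399^4·0.3414^0 = +0.780484
  k=1: (−1)^1·6.0000/(2)·0.9399^2·0.3414^2 = -0.308899
d^2_{1,1}(0.6968) = +0.780484 -0.308899 = +0.471585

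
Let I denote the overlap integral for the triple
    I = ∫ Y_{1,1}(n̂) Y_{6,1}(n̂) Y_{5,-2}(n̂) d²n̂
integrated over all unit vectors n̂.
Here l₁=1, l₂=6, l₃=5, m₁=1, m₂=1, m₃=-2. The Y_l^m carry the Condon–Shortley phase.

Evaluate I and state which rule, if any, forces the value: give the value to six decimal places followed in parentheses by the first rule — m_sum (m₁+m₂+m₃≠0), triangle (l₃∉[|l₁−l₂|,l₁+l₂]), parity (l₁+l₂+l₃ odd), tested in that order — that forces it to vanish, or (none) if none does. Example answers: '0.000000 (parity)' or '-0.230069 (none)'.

Rules hold: Σm=0, L=12 even, 5≤5≤7.
N = 3·13·11 = 429
Δ = 2!·0!·10!/13! = 1/858
Racah Σ t=1..1: t=1:−1/14400 = -1/14400
⇒ 3j(1 6 5; 0 0 0)² = 6/143, sgn +1
Racah Σ t=0..0: t=0:+1/60480 = 1/60480
⇒ 3j(1 6 5; 1 1 -2)² = 5/429, sgn -1
4πI² = N·(3j₀)²·(3jₘ)² = 30/143
I = -1·√(0.20979/4π) = -0.12920749
No selection rule forces the value: the integral is nonzero (none).

-0.129207 (none)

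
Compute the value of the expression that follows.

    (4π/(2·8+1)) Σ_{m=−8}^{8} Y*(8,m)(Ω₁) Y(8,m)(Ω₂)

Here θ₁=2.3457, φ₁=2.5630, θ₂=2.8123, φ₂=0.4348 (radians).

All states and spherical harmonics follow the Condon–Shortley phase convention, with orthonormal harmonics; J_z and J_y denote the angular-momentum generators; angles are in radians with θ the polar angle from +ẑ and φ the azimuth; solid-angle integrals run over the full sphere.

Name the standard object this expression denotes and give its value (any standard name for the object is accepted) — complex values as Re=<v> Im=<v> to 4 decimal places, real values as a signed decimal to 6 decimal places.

This sum is the spherical-harmonic addition theorem: it equals the Legendre polynomial P_l(cos γ) of the angle γ between the two directions.
Expand P_8 via completeness: Σ_{m} conj(Y_{8,m}) at Ω₁ times Y_{8,m} at Ω₂ —
  m=-8: (-0.00292 + 0.03488j) × (-0.00006 + 0.00002j) = -0.00000 - 0.00000j  (running Σ = -0.00000 - 0.00000j)
  m=-7: (-0.08431 + 0.10813j) × (0.00072 + 0.00007j) = -0.00007 + 0.00007j  (running Σ = -0.00007 + 0.00007j)
  m=-6: (-0.30048 + 0.10291j) × (-0.00461 - 0.00272j) = 0.00166 + 0.00034j  (running Σ = 0.00160 + 0.00041j)
  m=-5: (-0.44587 - 0.11320j) × (0.01610 + 0.02337j) = -0.00453 - 0.01224j  (running Σ = -0.00294 - 0.01183j)
  m=-4: (-0.22963 - 0.24969j) × (-0.01850 - 0.10881j) = -0.02292 + 0.02960j  (running Σ = -0.02586 + 0.01777j)
  m=-3: (0.01399 + 0.08402j) × (-0.08085 + 0.29630j) = -0.02603 - 0.00265j  (running Σ = -0.05188 + 0.01512j)
  m=-2: (-0.15476 + 0.35258j) × (0.36033 - 0.42676j) = 0.09470 + 0.19309j  (running Σ = 0.04282 + 0.20821j)
  m=-1: (-0.08168 + 0.05335j) × (-0.43821 + 0.20353j) = 0.02493 - 0.04000j  (running Σ = 0.06775 + 0.16821j)
  m=0: (0.35714 + 0.00000j) × (-0.21747 + 0.00000j) = -0.07767 + 0.00000j  (running Σ = -0.00991 + 0.16821j)
  m=1: (0.08168 + 0.05335j) × (0.43821 + 0.20353j) = 0.02493 + 0.04000j  (running Σ = 0.01502 + 0.20821j)
  m=2: (-0.15476 - 0.35258j) × (0.36033 + 0.42676j) = 0.09470 - 0.19309j  (running Σ = 0.10972 + 0.01512j)
  m=3: (-0.01399 + 0.08402j) × (0.08085 + 0.29630j) = -0.02603 + 0.00265j  (running Σ = 0.08370 + 0.01777j)
  m=4: (-0.22963 + 0.24969j) × (-0.01850 + 0.10881j) = -0.02292 - 0.02960j  (running Σ = 0.06078 - 0.01183j)
  m=5: (0.44587 - 0.11320j) × (-0.01610 + 0.02337j) = -0.00453 + 0.01224j  (running Σ = 0.05624 + 0.00041j)
  m=6: (-0.30048 - 0.10291j) × (-0.00461 + 0.00272j) = 0.00166 - 0.00034j  (running Σ = 0.05791 + 0.00007j)
  m=7: (0.08431 + 0.10813j) × (-0.00072 + 0.00007j) = -0.00007 - 0.00007j  (running Σ = 0.05784 - 0.00000j)
  m=8: (-0.00292 - 0.03488j) × (-0.00006 - 0.00002j) = -0.00000 + 0.00000j  (running Σ = 0.05784 - 0.00000j)
Σ over m = 0.05784 - 0.00000j; ×(4π/17) → 0.04275 - 0.00000j. Real part: 0.042755

Legendre polynomial (addition theorem), +0.042755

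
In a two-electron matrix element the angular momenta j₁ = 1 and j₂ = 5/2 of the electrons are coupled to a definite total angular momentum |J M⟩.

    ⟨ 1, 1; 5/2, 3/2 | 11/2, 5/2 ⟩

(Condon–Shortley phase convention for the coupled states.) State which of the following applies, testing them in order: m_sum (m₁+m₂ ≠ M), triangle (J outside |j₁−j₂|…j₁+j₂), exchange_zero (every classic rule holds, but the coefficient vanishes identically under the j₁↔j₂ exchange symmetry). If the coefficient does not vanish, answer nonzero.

triangle

m-sum: m₁+m₂ = 1+3/2 = 5/2, M = 5/2  ✓
triangle: need |j₁−j₂| ≤ J ≤ j₁+j₂, i.e. J ∈ [3/2, 7/2]; J = 11/2 is outside ✗ ⇒ coefficient is 0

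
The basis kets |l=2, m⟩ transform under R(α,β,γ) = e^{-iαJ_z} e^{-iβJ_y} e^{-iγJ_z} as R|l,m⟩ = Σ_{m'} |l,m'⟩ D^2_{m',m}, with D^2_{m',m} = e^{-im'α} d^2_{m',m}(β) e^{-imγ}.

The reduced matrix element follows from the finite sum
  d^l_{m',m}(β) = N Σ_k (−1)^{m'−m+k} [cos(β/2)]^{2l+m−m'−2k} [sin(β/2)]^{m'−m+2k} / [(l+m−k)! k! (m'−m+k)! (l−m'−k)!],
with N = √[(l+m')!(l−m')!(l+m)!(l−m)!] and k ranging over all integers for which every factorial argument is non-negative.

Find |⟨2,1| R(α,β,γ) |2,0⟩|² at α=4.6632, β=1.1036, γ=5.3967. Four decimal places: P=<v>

P=0.2425

D^2_{1,0}(4.6632,1.1036,5.3967) = e^{-i·1·4.6632}·d^2_{1,0}(1.1036)·e^{-i·0·5.3967}. Compute d first:
With c≡cos(β/2)=0.851582 and s≡sin(β/2)=0.524221, N=[6·1·2·2]^{1/2}=4.898979
Admissible k: 0..1 (factorial args all ≥0)
  k=0: (−1)^1·4.8990/(2)·0.8516^3·0.5242^1 = -0.792994
  k=1: (−1)^2·4.8990/(2)·0.8516^1·0.5242^3 = +0.300501
d^2_{1,0}(1.1036) = -0.792994 +0.300501 = -0.492493
|D^2_{1,0}|² = |d^2_{1,0}(β)|² = (-0.492493)² = 0.242550 (the z-rotation phases have unit modulus)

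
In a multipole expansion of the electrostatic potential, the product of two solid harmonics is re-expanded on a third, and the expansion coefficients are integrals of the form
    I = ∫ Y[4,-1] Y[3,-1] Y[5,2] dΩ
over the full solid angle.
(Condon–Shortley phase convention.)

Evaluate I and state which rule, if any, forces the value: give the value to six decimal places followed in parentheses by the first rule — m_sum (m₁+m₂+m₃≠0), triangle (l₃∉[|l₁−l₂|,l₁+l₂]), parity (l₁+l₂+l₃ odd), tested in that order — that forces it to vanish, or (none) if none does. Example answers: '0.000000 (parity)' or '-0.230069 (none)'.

0.148044 (none)

Rules hold: Σm=0, L=12 even, 1≤5≤7.
N = 9·7·11 = 693
Δ = 2!·6!·4!/13! = 1/180180
Racah Σ t=0..2: t=0:+1/576 t=1:−1/144 t=2:+1/576 = -1/288
⇒ 3j(4 3 5; 0 0 0)² = 20/1001, sgn +1
Racah Σ t=0..2: t=0:+1/960 t=1:−1/288 t=2:+1/1728 = -1/540
⇒ 3j(4 3 5; -1 -1 2)² = 128/6435, sgn +1
4πI² = N·(3j₀)²·(3jₘ)² = 512/1859
I = +1·√(0.275417/4π) = 0.14804384
No selection rule forces the value: the integral is nonzero (none).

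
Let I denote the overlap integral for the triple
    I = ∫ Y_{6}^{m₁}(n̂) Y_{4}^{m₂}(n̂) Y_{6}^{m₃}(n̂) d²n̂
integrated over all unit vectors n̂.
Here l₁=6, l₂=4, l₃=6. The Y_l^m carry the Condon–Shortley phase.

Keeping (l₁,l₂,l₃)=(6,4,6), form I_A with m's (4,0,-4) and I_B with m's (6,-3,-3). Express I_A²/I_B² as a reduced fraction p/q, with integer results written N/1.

l's match ⇒ only the (l;m) 3-j factors differ between A and B.
A: triangle coeff Δ(6,4,6) = 1/15315300; Σ_t [0,2]: t=0:+1/829440 t=1:−1/181440 t=2:+1/645120 = -1/362880; (3j)²=256/17017 [(6 4 6; 4 0 -4)], sign=-1
B: triangle coeff Δ(6,4,6) = 1/15315300; Σ_t [0,0]: t=0:+1/5806080 = 1/5806080; (3j)²=9/884 [(6 4 6; 6 -3 -3)], sign=-1
I_A²/I_B² = (256/17017)/(9/884) = 1024/693

1024/693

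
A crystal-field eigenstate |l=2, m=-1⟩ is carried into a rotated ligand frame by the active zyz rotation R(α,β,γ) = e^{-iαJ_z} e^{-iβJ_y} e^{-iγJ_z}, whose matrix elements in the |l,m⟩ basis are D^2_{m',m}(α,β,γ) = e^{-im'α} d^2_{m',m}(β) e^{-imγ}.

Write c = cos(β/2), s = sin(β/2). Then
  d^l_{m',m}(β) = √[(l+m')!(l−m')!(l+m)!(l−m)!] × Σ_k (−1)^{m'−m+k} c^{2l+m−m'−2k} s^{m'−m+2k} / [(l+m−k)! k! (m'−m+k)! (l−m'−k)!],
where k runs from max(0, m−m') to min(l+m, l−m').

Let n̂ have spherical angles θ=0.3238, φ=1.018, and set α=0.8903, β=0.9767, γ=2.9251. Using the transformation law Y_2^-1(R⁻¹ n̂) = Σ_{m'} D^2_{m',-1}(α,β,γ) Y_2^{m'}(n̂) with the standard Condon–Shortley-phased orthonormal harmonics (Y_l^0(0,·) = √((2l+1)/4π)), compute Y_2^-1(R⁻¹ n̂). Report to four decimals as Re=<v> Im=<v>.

Need the full column D^2_{m',-1} for m'=−2..2 at α=0.8903, β=0.9767, γ=2.9251.
cos(β/2)=0.883108, sin(β/2)=0.469169
d^2_{-2,-1}: single k=1 term ⇒ +0.646251;  D = -0.004323-0.646237i
d^2_{-1,-1}: k∈[0..1] ⇒ +0.608213 -0.515001 = +0.093212;  D = -0.072840-0.058161i
d^2_{0,-1}: k∈[0..1] ⇒ -0.791493 +0.223398 = -0.568095;  D = +0.554834-0.122030i
d^2_{1,-1}: k∈[0..1] ⇒ +0.515001 -0.048453 = +0.466549;  D = -0.208795+0.417219i
d^2_{2,-1}: single k=0 term ⇒ -0.182403;  D = -0.075424-0.166079i
Y_2^{m'}(θ=0.3238,φ=1.018) and Σ D·Y over m':
  (-0.0043-0.6462i)·(-0.0175-0.0349i)  (-0.0728-0.0582i)·(+0.1224-0.1983i)  (+0.5548-0.1220i)·(+0.5350+0.0000i)  (-0.2088+0.4172i)·(-0.1224-0.1983i)  (-0.0754-0.1661i)·(-0.0175+0.0349i)
Y_2^-1(R⁻¹ n̂) = +0.369298-0.055832i

Re=0.3693 Im=-0.0558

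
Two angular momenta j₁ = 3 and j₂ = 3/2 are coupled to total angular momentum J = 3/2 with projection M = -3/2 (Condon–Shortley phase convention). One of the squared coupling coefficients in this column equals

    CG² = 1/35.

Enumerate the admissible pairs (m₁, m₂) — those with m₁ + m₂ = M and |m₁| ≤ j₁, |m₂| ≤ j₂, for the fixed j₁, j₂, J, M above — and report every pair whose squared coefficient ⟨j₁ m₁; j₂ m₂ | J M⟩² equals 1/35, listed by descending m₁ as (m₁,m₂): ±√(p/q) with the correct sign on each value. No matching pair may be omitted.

Admissible pairs with m₁+m₂ = M = -3/2: (-3,3/2), (-2,1/2), (-1,-1/2), (0,-3/2)
  (m₁,m₂)=(0,-3/2): CG² = 1/35, CG = +√(1/35)   ← matches the target
  (m₁,m₂)=(-1,-1/2): CG² = 4/35, CG = −√(4/35)
  (m₁,m₂)=(-2,1/2): CG² = 2/7, CG = +√(2/7)
  (m₁,m₂)=(-3,3/2): CG² = 4/7, CG = −√(4/7)
Pairs with CG² = 1/35: (0,-3/2): +√(1/35)

(0,-3/2): +√(1/35)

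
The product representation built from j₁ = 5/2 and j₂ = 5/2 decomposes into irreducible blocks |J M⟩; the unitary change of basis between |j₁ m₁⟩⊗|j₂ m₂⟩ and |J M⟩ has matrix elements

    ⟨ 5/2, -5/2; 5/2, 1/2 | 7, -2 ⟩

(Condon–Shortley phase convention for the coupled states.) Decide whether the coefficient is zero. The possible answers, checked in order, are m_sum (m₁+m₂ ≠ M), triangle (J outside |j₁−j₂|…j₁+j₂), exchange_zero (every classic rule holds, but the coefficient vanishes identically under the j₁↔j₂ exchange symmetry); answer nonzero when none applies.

triangle

m-sum: m₁+m₂ = -5/2+1/2 = -2, M = -2  ✓
triangle: need |j₁−j₂| ≤ J ≤ j₁+j₂, i.e. J ∈ [0, 5]; J = 7 is outside ✗ ⇒ coefficient is 0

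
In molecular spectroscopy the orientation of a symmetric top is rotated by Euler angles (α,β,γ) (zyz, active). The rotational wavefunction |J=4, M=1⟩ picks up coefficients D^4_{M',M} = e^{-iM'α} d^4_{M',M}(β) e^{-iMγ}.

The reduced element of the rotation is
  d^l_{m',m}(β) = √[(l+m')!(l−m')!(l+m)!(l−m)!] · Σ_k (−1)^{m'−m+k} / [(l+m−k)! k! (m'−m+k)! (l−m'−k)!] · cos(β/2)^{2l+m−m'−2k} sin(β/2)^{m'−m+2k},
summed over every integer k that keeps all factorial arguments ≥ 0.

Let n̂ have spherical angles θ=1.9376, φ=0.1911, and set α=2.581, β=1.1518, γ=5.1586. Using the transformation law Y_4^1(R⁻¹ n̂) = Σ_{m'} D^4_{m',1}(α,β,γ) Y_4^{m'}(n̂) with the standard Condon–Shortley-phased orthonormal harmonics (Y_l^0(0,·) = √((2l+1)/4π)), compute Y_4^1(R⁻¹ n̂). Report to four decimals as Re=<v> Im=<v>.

Re=0.2470 Im=-0.0951

Need the full column D^4_{m',1} for m'=−4..4 at α=2.5810, β=1.1518, γ=5.1586.
cos(β/2)=0.838703, sin(β/2)=0.544590
d^4_{-4,1}: single k=5 term ⇒ +0.211478;  D = +0.092559-0.190147i
d^4_{-3,1}: k∈[4..5] ⇒ +0.575743 -0.145648 = +0.430096;  D = -0.365041+0.227437i
d^4_{-2,1}: k∈[3..5] ⇒ +0.947902 -0.599484 +0.050551 = +0.398969;  D = +0.398966+0.001356i
d^4_{-1,1}: k∈[2..5] ⇒ +1.032254 -1.305663 +0.275248 -0.007737 = -0.005897;  D = +0.004984+0.003153i
d^4_{0,1}: k∈[1..4] ⇒ +0.710952 -1.798517 +0.758294 -0.053286 = -0.382557;  D = -0.165093-0.345100i
d^4_{1,1}: k∈[0..3] ⇒ +0.244829 -1.548382 +1.305663 -0.183499 = -0.181388;  D = -0.020702+0.180202i
d^4_{2,1}: k∈[0..2] ⇒ -0.674468 +1.421853 -0.399656 = +0.347728;  D = -0.217288+0.271480i
d^4_{3,1}: k∈[0..1] ⇒ +0.819327 -0.575743 = +0.243583;  D = +0.230024-0.080135i
d^4_{4,1}: single k=0 term ⇒ -0.501582;  D = +0.488899+0.112084i
Y_4^{m'}(θ=1.9376,φ=0.1911) and Σ D·Y over m':
  (+0.0926-0.1901i)·(+0.2425-0.2326i)  (-0.3650+0.2274i)·(-0.3068+0.1981i)  (+0.3990+0.0014i)·(-0.0270+0.0108i)  (+0.0050+0.0032i)·(+0.3265-0.0632i)  (-0.1651-0.3451i)·(-0.0296+0.0000i)  (-0.0207+0.1802i)·(-0.3265-0.0632i)  (-0.2173+0.2715i)·(-0.0270-0.0108i)  (+0.2300-0.0801i)·(+0.3068+0.1981i)  (+0.4889+0.1121i)·(+0.2425+0.2326i)
Y_4^1(R⁻¹ n̂) = +0.246984-0.095135i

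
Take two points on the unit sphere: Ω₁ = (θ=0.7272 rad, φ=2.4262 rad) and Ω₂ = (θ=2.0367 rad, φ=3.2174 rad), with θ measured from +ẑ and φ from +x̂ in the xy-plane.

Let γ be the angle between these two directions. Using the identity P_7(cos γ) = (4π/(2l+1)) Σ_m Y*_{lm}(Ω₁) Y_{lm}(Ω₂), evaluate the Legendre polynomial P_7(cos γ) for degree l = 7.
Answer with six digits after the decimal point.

-0.168559

Addition theorem: P_7(cos γ) = (4π/15) Σ_m Y*_{lm}(Ω₁) Y_{lm}(Ω₂), m = −7…7:
  term(m=-7) = 0.00479 + 0.00442j   from Y*(Ω₁)=-0.00835 - 0.02745j, Y(Ω₂)=-0.19594 + 0.11498j
  term(m=-6) = -0.00179 - 0.05153j   from Y*(Ω₁)=-0.04919 + 0.11015j, Y(Ω₂)=-0.38397 + 0.18778j
  term(m=-5) = -0.06934 + 0.07349j   from Y*(Ω₁)=0.27019 - 0.12567j, Y(Ω₂)=-0.31501 + 0.12547j
  term(m=-4) = -0.03602 + 0.00084j   from Y*(Ω₁)=-0.43782 - 0.12591j, Y(Ω₂)=0.07547 - 0.02361j
  term(m=-3) = 0.08875 + 0.08571j   from Y*(Ω₁)=0.18930 + 0.29187j, Y(Ω₂)=0.34553 - 0.07997j
  term(m=-2) = 0.00009 + 0.00738j   from Y*(Ω₁)=-0.01335 + 0.09471j, Y(Ω₂)=0.07625 - 0.01165j
  term(m=-1) = -0.08851 + 0.08954j   from Y*(Ω₁)=0.29685 - 0.25794j, Y(Ω₂)=-0.31924 + 0.02425j
  term(m=+0) = 0.00287 + 0.00000j   from Y*(Ω₁)=-0.02419 + 0.00000j, Y(Ω₂)=-0.11877 + 0.00000j
  term(m=+1) = -0.08851 - 0.08954j   from Y*(Ω₁)=-0.29685 - 0.25794j, Y(Ω₂)=0.31924 + 0.02425j
  term(m=+2) = 0.00009 - 0.00738j   from Y*(Ω₁)=-0.01335 - 0.09471j, Y(Ω₂)=0.07625 + 0.01165j
  term(m=+3) = 0.08875 - 0.08571j   from Y*(Ω₁)=-0.18930 + 0.29187j, Y(Ω₂)=-0.34553 - 0.07997j
  term(m=+4) = -0.03602 - 0.00084j   from Y*(Ω₁)=-0.43782 + 0.12591j, Y(Ω₂)=0.07547 + 0.02361j
  term(m=+5) = -0.06934 - 0.07349j   from Y*(Ω₁)=-0.27019 - 0.12567j, Y(Ω₂)=0.31501 + 0.12547j
  term(m=+6) = -0.00179 + 0.05153j   from Y*(Ω₁)=-0.04919 - 0.11015j, Y(Ω₂)=-0.38397 - 0.18778j
  term(m=+7) = 0.00479 - 0.00442j   from Y*(Ω₁)=0.00835 - 0.02745j, Y(Ω₂)=0.19594 + 0.11498j
Accumulated sum -0.20120 - 0.00000j; after 4π/(2l+1) scaling, -0.16856 - 0.00000j ⇒ P_7 = -0.168559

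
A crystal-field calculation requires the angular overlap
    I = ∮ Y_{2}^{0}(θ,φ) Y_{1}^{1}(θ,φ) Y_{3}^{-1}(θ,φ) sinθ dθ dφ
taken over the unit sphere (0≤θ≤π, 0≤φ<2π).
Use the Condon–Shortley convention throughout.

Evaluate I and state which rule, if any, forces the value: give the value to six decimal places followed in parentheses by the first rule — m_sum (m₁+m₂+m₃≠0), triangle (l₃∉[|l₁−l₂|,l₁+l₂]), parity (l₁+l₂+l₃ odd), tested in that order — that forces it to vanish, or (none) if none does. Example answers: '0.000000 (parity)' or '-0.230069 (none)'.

-0.202301 (none)

m-sum 0 ✓  L=6 even ✓  1≤3≤3 ✓
Π(2lᵢ+1) = 5×3×7 = 105
triangle coeff Δ(2,1,3) = 1/105
Σ_t [0,0]: t=0:+1/4 = 1/4
(3j)²=3/35 [(2 1 3; 0 0 0)], sign=-1
Σ_t [0,0]: t=0:+1/8 = 1/8
(3j)²=2/35 [(2 1 3; 0 1 -1)], sign=+1
⇒ 4πI² = 18/35
I = (-1)√(18/35/(4π)) = -0.20230066
No selection rule forces the value: the integral is nonzero (none).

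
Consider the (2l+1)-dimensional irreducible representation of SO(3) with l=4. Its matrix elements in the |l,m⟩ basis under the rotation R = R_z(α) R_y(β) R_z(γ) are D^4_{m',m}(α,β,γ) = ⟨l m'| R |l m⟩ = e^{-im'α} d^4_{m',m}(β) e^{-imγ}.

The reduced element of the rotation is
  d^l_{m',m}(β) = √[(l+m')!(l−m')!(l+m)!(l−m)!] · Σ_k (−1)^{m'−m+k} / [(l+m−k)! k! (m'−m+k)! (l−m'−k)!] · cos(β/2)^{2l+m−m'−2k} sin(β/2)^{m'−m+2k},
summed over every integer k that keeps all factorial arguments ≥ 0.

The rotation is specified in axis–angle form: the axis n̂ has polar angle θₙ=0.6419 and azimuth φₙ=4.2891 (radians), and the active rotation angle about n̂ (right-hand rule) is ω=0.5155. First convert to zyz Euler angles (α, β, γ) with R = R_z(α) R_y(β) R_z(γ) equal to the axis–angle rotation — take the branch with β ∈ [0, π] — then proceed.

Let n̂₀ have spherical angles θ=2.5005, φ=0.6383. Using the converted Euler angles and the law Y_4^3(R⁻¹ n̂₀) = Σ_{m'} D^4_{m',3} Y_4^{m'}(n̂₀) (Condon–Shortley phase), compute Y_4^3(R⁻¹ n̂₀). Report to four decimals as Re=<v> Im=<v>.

Re=-0.0432 Im=0.1062

Axis–angle → zyz. n̂ = (sinθₙcosφₙ, sinθₙsinφₙ, cosθₙ) = (-0.245930, -0.545877, +0.800960), ω = 0.5155.
R = I cosω + sinω [n̂]ₓ + (1−cosω) n̂n̂ᵀ gives
  R = [+0.877906, -0.377403, -0.294699; +0.412295, +0.908770, +0.064417; +0.243503, -0.178055, +0.953416]
β = atan2(√(R₁₃²+R₂₃²), R₃₃) = 0.306431; α = atan2(R₂₃, R₁₃) mod 2π = 2.926391; γ = atan2(R₃₂, −R₃₁) mod 2π = 3.772969
Need the full column D^4_{m',3} for m'=−4..4 at α=2.9264, β=0.3064, γ=3.7730.
cos(β/2)=0.988285, sin(β/2)=0.152617
d^4_{-4,3}: single k=7 term ⇒ +0.000005;  D = +0.000005+0.000002i
d^4_{-3,3}: k∈[6..7] ⇒ +0.000086 -0.000000 = +0.000086;  D = -0.000071-0.000049i
d^4_{-2,3}: k∈[5..6] ⇒ +0.000897 -0.000007 = +0.000890;  D = +0.000609+0.000649i
d^4_{-1,3}: k∈[4..5] ⇒ +0.006846 -0.000098 = +0.006748;  D = -0.003461-0.005793i
d^4_{0,3}: k∈[3..4] ⇒ +0.039653 -0.000946 = +0.038708;  D = +0.012299+0.036702i
d^4_{1,3}: k∈[2..3] ⇒ +0.172254 -0.006846 = +0.165407;  D = -0.017851-0.164441i
d^4_{2,3}: k∈[1..2] ⇒ +0.525827 -0.037619 = +0.488208;  D = -0.052172+0.485412i
d^4_{3,3}: k∈[0..1] ⇒ +0.910037 -0.151913 = +0.758124;  D = +0.240114-0.719095i
d^4_{4,3}: single k=0 term ⇒ -0.397488;  D = +0.203500-0.341444i
Y_4^{m'}(θ=2.5005,φ=0.6383) and Σ D·Y over m':
  (+0.0000+0.0000i)·(-0.0471-0.0314i)  (-0.0001-0.0000i)·(+0.0724+0.2020i)  (+0.0006+0.0006i)·(+0.1213-0.4004i)  (-0.0035-0.0058i)·(-0.2725+0.2021i)  (+0.0123+0.0367i)·(-0.1935+0.0000i)  (-0.0179-0.1644i)·(+0.2725+0.2021i)  (-0.0522+0.4854i)·(+0.1213+0.4004i)  (+0.2401-0.7191i)·(-0.0724+0.2020i)  (+0.2035-0.3414i)·(-0.0471+0.0314i)
Y_4^3(R⁻¹ n̂) = -0.043189+0.106214i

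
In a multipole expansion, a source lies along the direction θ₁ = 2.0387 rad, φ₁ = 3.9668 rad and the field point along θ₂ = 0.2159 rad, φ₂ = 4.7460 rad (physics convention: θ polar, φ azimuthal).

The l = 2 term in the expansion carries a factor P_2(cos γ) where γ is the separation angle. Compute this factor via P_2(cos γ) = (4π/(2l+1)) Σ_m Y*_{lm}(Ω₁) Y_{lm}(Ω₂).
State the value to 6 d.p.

Term-by-term m-sum for l=2 (normalisation 4π/5 = 2.513274):
  m=-2: Y*=-0.024473+0.306725i  Y=-0.017687+0.001191i  product +0.000068-0.005454i
  m=-1: Y*=+0.210971+0.228474i  Y=+0.005432+0.161567i  product -0.035768+0.035327i
  m=+0: Y*=-0.122925-0.000000i  Y=+0.587360+0.000000i  product -0.072201-0.000000i
  m=+1: Y*=-0.210971+0.228474i  Y=-0.005432+0.161567i  product -0.035768-0.035327i
  m=+2: Y*=-0.024473-0.306725i  Y=-0.017687-0.001191i  product +0.000068+0.005454i
Accumulated sum -0.143601-0.000000i; after 4π/(2l+1) scaling, -0.360910-0.000000i ⇒ P_2 = -0.360910

-0.360910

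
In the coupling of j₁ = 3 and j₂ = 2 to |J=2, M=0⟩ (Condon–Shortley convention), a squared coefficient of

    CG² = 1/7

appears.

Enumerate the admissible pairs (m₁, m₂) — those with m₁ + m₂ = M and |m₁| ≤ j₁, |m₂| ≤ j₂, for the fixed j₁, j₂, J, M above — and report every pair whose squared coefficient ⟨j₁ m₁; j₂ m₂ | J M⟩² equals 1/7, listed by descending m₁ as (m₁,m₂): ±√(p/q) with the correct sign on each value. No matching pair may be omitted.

(1,-1): −√(1/7); (-1,1): +√(1/7)

Admissible pairs with m₁+m₂ = M = 0: (-2,2), (-1,1), (0,0), (1,-1), (2,-2)
  (m₁,m₂)=(2,-2): CG² = 5/14, CG = +√(5/14)
  (m₁,m₂)=(1,-1): CG² = 1/7, CG = −√(1/7)   ← matches the target
  (m₁,m₂)=(0,0): CG² = 0/1, CG = 0
  (m₁,m₂)=(-1,1): CG² = 1/7, CG = +√(1/7)   ← matches the target
  (m₁,m₂)=(-2,2): CG² = 5/14, CG = −√(5/14)
Pairs with CG² = 1/7: (1,-1): −√(1/7); (-1,1): +√(1/7)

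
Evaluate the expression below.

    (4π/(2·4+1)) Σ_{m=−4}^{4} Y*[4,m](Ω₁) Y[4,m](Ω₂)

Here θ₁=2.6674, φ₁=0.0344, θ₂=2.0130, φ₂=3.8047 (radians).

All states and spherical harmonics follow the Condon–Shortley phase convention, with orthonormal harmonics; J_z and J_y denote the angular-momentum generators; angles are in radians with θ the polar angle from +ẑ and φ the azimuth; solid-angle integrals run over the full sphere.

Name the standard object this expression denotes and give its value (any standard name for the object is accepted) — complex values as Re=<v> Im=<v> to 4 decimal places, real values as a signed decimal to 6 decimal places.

This sum is the spherical-harmonic addition theorem: it equals the Legendre polynomial P_l(cos γ) of the angle γ between the two directions.
Addition theorem: P_4(cos γ) = (4π/9) Σ_m Y*_{lm}(Ω₁) Y_{lm}(Ω₂), m = −4…4:
  m=-4: Y*=+0.019056+0.002639i  Y=-0.260664-0.138755i  product -0.004601-0.003332i
  m=-3: Y*=-0.105454-0.010922i  Y=-0.160719-0.361324i  product +0.013002+0.039858i
  m=-2: Y*=+0.315944+0.021771i  Y=+0.018652-0.074736i  product +0.007520-0.023206i
  m=-1: Y*=-0.487956-0.016792i  Y=-0.247753+0.193519i  product +0.124142-0.090268i
  m=+0: Y*=+0.124983-0.000000i  Y=-0.139642+0.000000i  product -0.017453+0.000000i
  m=+1: Y*=+0.487956-0.016792i  Y=+0.247753+0.193519i  product +0.124142+0.090268i
  m=+2: Y*=+0.315944-0.021771i  Y=+0.018652+0.074736i  product +0.007520+0.023206i
  m=+3: Y*=+0.105454-0.010922i  Y=+0.160719-0.361324i  product +0.013002-0.039858i
  m=+4: Y*=+0.019056-0.002639i  Y=-0.260664+0.138755i  product -0.004601+0.003332i
Total Σ_m = +0.262674+0.000000i. Multiply by 1.396263: +0.366762+0.000000i. P_4(cos γ) = 0.366762

Legendre polynomial (addition theorem), +0.366762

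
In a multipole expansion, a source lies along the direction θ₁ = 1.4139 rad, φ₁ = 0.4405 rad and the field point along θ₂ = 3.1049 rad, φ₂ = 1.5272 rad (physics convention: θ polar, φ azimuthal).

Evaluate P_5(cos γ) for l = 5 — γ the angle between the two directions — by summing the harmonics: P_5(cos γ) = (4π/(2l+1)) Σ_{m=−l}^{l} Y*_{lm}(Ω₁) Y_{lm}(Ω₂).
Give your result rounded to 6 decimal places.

Summing Y*_{l m}(θ₁,φ₁)·Y_{l m}(θ₂,φ₂) over m ∈ [−5, 5]; prefactor 4π/(2·5+1) = 1.142397:
  m=-5: (-0.257655+0.352119i) × (+0.000000-0.000000i) = +0.000000+0.000000i  (running Σ = +0.000000+0.000000i)
  m=-4: (-0.041481+0.214296i) × (-0.000003-0.000000i) = +0.000000-0.000001i  (running Σ = +0.000000-0.000001i)
  m=-3: (-0.064173-0.252062i) × (-0.000018+0.000135i) = +0.000035-0.000004i  (running Σ = +0.000035-0.000005i)
  m=-2: (-0.152366-0.184687i) × (+0.004532+0.000396i) = -0.000617-0.000897i  (running Σ = -0.000582-0.000902i)
  m=-1: (+0.191922+0.090470i) × (+0.004077-0.093464i) = +0.009238-0.017569i  (running Σ = +0.008656-0.018471i)
  m=0: (+0.243563-0.000000i) × (-0.926179+0.000000i) = -0.225583+0.000000i  (running Σ = -0.216927-0.018471i)
  m=1: (-0.191922+0.090470i) × (-0.004077-0.093464i) = +0.009238+0.017569i  (running Σ = -0.207689-0.000902i)
  m=2: (-0.152366+0.184687i) × (+0.004532-0.000396i) = -0.000617+0.000897i  (running Σ = -0.208306-0.000005i)
  m=3: (+0.064173-0.252062i) × (+0.000018+0.000135i) = +0.000035+0.000004i  (running Σ = -0.208271-0.000001i)
  m=4: (-0.041481-0.214296i) × (-0.000003+0.000000i) = +0.000000+0.000001i  (running Σ = -0.208271+0.000000i)
  m=5: (+0.257655+0.352119i) × (-0.000000-0.000000i) = +0.000000-0.000000i  (running Σ = -0.208271-0.000000i)
Total Σ_m = -0.208271-0.000000i. Multiply by 1.142397: -0.237928-0.000000i. P_5(cos γ) = -0.237928

-0.237928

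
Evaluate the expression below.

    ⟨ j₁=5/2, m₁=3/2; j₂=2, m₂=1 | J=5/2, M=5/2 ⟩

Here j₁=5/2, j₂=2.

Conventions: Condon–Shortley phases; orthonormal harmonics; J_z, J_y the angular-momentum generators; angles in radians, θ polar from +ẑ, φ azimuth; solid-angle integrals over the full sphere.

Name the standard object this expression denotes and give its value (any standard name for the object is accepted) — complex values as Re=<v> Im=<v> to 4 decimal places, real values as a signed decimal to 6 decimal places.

This is a Clebsch–Gordan (vector-coupling) coefficient.
triangle: 2!×3!×2!/8! = 24/40320
(j±m)!: 4!×1!×3!×1!×5!×0! = 17280
prefactor² = (2J+1)×Δ×N² = 432/7
  k=1: −1/(1!×1!×0!×2!×3!×0!) = -1/12
Σ = -1/12  ⇒  CG² = 432/7×(-1/12)² = 3/7
CG = −√(3/7) = -0.654654

Clebsch–Gordan coefficient, −√(3/7) ≈ -0.654654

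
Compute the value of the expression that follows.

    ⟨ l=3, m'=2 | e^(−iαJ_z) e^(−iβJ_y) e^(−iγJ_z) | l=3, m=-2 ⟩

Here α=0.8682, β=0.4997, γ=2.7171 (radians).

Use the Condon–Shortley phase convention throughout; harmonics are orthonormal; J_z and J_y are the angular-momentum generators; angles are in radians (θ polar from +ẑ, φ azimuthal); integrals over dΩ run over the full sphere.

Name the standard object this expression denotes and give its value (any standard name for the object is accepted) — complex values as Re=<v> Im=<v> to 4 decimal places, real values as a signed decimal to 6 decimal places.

Wigner D-matrix element, Re=-0.0147 Im=-0.0091

This is a Wigner D-matrix element — the rotation-matrix element ⟨l m'| R(α,β,γ) |l m⟩ in the angular-momentum basis.
First d^3_{2,-2}(β=0.4997), then the phase factors e^{-i(2)α} and e^{-i(-2)γ}:
Half-angle: c=0.968950, s=0.247259. N=√(120·1·1·120)=120.000000
k: max(0,(-2)−(2))=0 … min(3+(-2),3−(2))=1
  k=0: (−1)^4·120.0000/(24)·0.9689^2·0.2473^4 = +0.017546
  k=1: (−1)^5·120.0000/(120)·0.9689^0·0.2473^6 = -0.000229
d^3_{2,-2}(0.4997) = +0.017546 -0.000229 = +0.017317
D = (-0.164848-0.986319i)·(+0.017317)·(+0.660745-0.750610i) = -0.014707-0.009143i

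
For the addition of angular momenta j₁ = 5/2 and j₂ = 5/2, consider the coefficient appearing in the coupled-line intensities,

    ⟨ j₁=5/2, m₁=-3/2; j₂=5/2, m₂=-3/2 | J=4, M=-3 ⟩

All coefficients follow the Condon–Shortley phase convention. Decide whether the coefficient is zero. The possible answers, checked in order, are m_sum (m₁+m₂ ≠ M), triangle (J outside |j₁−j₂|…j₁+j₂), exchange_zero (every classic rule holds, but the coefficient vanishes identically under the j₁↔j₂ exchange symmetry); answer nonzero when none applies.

m-sum: m₁+m₂ = -3/2+(-3/2) = -3, M = -3  ✓
triangle: |j₁−j₂| = 0 ≤ J = 4 ≤ j₁+j₂ = 5  ✓
exchange: j₁=j₂ and m₁=m₂, and (−1)^(j₁+j₂−J) = (−1)^1 = −1 forces ⟨j₁m₁;j₂m₂|JM⟩ = −⟨j₂m₂;j₁m₁|JM⟩ = −⟨j₁m₁;j₂m₂|JM⟩ ⇒ the coefficient vanishes identically
Racah sum check: Σ_k collapses to 0 ⇒ CG = 0

exchange_zero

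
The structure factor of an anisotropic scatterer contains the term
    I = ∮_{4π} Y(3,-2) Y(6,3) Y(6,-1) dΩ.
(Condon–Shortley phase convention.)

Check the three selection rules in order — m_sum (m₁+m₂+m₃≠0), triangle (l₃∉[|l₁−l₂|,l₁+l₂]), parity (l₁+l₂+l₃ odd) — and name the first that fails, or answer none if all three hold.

parity

Σmᵢ = 0  ✓
l₃∈[|l₁−l₂|,l₁+l₂]=[3,9], have l₃=6  ✓
Σlᵢ = 15 ⇒ odd  ✗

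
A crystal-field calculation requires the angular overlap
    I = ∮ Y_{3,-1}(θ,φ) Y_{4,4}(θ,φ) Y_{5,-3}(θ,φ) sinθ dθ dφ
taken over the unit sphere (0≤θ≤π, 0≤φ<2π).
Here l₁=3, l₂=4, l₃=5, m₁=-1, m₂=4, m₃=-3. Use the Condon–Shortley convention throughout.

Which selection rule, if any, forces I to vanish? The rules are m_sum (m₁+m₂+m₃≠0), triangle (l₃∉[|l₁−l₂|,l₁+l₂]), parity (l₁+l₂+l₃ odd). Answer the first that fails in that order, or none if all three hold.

azimuthal sum: -1 + 4 − 3 = 0  ✓
1 ≤ 5 ≤ 7 (triangle on l)  ✓
L = 3 + 4 + 5 = 12 (even)  ✓

none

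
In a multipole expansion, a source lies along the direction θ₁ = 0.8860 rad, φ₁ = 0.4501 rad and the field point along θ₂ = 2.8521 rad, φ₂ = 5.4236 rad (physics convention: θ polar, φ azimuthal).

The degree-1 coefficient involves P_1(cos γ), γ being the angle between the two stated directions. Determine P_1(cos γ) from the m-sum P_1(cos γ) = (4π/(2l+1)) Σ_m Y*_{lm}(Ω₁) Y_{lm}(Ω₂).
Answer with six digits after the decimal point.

Expand P_1 via completeness: Σ_{m} conj(Y_{1,m}) at Ω₁ times Y_{1,m} at Ω₂ —
  term(m=-1) = (0.006813, 0.025498)   from Y*(Ω₁)=(0.240950, 0.116422), Y(Ω₂)=(0.064379, 0.074717)
  term(m=+0) = (-0.144719, 0.000000)   from Y*(Ω₁)=(0.309049, -0.000000), Y(Ω₂)=(-0.468271, 0.000000)
  term(m=+1) = (0.006813, -0.025498)   from Y*(Ω₁)=(-0.240950, 0.116422), Y(Ω₂)=(-0.064379, 0.074717)
Accumulated sum (-0.131092, 0.000000); after 4π/(2l+1) scaling, (-0.549116, 0.000000) ⇒ P_1 = -0.549116

-0.549116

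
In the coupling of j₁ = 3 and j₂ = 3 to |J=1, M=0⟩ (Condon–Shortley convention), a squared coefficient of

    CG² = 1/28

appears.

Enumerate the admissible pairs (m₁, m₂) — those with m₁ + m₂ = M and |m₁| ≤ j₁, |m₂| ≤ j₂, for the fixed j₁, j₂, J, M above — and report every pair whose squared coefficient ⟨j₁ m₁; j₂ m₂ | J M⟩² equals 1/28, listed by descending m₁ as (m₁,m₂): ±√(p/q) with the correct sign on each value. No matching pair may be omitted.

Admissible pairs with m₁+m₂ = M = 0: (-3,3), (-2,2), (-1,1), (0,0), (1,-1), (2,-2), (3,-3)
  (m₁,m₂)=(3,-3): CG² = 9/28, CG = +√(9/28)
  (m₁,m₂)=(2,-2): CG² = 1/7, CG = −√(1/7)
  (m₁,m₂)=(1,-1): CG² = 1/28, CG = +√(1/28)   ← matches the target
  (m₁,m₂)=(0,0): CG² = 0/1, CG = 0
  (m₁,m₂)=(-1,1): CG² = 1/28, CG = −√(1/28)   ← matches the target
  (m₁,m₂)=(-2,2): CG² = 1/7, CG = +√(1/7)
  (m₁,m₂)=(-3,3): CG² = 9/28, CG = −√(9/28)
Pairs with CG² = 1/28: (1,-1): +√(1/28); (-1,1): −√(1/28)

(1,-1): +√(1/28); (-1,1): −√(1/28)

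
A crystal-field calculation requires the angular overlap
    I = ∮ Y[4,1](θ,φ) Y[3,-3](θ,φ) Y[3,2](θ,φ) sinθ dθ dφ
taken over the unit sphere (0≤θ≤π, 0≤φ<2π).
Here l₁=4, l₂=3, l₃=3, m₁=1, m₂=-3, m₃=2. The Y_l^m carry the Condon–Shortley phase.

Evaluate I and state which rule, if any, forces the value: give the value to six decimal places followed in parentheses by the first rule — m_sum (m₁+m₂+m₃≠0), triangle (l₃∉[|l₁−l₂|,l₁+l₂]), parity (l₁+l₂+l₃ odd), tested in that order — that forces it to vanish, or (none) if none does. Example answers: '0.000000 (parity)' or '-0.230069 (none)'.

Checks pass: Σm=0; 10 even; l₃=3∈[1,7].
(2·4+1)(2·3+1)(2·3+1) = 441
Δ: 4! 4! 2! / 11! → 1/34650
sum: t=1:−1/72 t=2:+1/16 t=3:−1/72 = 5/144
3j²(4 3 3; 0 0 0) = Δ·Π!·Σ² = 2/77  (sign -1)
sum: t=0:+1/288 = 1/288
3j²(4 3 3; 1 -3 2) = Δ·Π!·Σ² = 5/231  (sign -1)
combine: 4πI² = 441·2/77·5/231 = 30/121
take √, sign +1: I = 0.14046335
No selection rule forces the value: the integral is nonzero (none).

0.140463 (none)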